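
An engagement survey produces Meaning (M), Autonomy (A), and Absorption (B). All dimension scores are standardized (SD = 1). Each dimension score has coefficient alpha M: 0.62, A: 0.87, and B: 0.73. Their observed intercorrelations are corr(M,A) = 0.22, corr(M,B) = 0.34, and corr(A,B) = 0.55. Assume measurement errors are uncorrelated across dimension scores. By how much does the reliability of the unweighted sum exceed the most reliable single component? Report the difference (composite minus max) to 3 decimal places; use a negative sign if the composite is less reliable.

-0.019

Var(sum) = 3 + 2.22 = 5.22; true-score variance = 2.22 + 2.22 = 4.44; composite reliability = 0.8506.
Max component reliability = 0.8700.
Difference = 0.8506 − 0.8700 = -0.019.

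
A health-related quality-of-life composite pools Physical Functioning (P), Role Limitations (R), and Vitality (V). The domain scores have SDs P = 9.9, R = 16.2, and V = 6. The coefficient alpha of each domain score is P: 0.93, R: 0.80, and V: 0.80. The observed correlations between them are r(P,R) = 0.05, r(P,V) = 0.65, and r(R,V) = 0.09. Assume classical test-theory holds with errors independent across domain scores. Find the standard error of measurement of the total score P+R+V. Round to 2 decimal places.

Var(total) = 396.45 + 110.754 = 507.204.
True-score variance = 329.901 + 110.754 = 440.655, so reliability = 0.8688.
Error variance = 507.204 − 440.655 = 66.5487; SEM = √66.5487 = 8.16.

8.16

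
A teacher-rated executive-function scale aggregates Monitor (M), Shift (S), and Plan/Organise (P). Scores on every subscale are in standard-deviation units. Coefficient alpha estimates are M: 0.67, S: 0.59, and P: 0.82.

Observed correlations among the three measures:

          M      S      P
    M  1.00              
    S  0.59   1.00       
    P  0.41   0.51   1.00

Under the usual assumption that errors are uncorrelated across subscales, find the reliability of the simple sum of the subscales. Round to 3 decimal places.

Var(M+S+P) = 3 + 2·[0.59 + 0.41 + 0.51] = 3 + 3.02 = 6.02.
Because errors are independent across components, Cov(Tᵢ,Tⱼ) = Cov(Xᵢ,Xⱼ); the off-diagonal part of the true-score variance is the same as above.
True-score variance = [0.67 + 0.59 + 0.82] + 3.02 = 2.08 + 3.02 = 5.1.
Reliability = 5.1 / 6.02 = 0.847.

0.847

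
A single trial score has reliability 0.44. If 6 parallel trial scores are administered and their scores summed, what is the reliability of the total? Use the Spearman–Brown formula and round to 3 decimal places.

0.825

ρ_k = kρ / (1 + (k−1)ρ) = 6·0.44 / (1 + 5·0.44) = 2.640 / 3.200 = 0.825.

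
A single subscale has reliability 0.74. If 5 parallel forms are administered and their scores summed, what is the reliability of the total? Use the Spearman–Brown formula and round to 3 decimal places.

0.934

ρ_k = kρ / (1 + (k−1)ρ) = 5·0.74 / (1 + 4·0.74) = 3.700 / 3.960 = 0.934.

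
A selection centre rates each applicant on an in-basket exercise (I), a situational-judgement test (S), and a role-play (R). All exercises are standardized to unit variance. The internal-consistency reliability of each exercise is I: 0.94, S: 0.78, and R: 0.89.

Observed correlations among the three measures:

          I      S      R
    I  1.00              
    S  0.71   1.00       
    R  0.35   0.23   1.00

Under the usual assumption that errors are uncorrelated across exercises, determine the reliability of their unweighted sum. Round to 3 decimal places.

0.930

Var(I+S+R) = 3 + 2·[0.71 + 0.35 + 0.23] = 3 + 2.58 = 5.58.
Because errors are independent across components, Cov(Tᵢ,Tⱼ) = Cov(Xᵢ,Xⱼ); the off-diagonal part of the true-score variance is the same as above.
True-score variance = [0.94 + 0.78 + 0.89] + 2.58 = 2.61 + 2.58 = 5.19.
Reliability = 5.19 / 5.58 = 0.930.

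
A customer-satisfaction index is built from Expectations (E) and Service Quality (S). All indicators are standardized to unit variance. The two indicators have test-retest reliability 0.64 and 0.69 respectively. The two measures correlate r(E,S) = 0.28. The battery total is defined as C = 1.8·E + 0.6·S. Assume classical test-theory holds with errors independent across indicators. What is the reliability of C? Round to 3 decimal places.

0.696

Var(C) = 1.8² + 0.6² + 2·[1.08·0.28] = 3.6 + 0.6048 = 4.2048.
Under uncorrelated errors the observed covariances equal the true-score covariances, so only the own-variance terms attenuate.
True-score variance = [1.8²·0.64 + 0.6²·0.69] + 0.6048 = 2.322 + 0.6048 = 2.9268.
Reliability = 2.9268 / 4.2048 = 0.696.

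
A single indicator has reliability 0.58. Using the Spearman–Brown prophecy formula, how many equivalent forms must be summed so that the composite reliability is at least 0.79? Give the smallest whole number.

3

k ≥ ρ*(1−ρ₁)/(ρ₁(1−ρ*)) = 0.79·0.42 / (0.58·0.21) = 2.724.
Smallest integer k = 3.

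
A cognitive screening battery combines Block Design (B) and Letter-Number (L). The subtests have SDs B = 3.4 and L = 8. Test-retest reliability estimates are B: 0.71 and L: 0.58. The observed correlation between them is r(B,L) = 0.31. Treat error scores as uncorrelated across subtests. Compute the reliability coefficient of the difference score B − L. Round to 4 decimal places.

0.4849

Var(B−L) = 3.4² + 8² − 2·3.4·8·0.31 = 75.56 − 16.864 = 58.696.
Under uncorrelated errors the observed covariances equal the true-score covariances, so only the own-variance terms attenuate.
True-score variance = [3.4²·0.71 + 8²·0.58] − 16.864 = 45.3276 − 16.864 = 28.4636.
Reliability = 28.4636 / 58.696 = 0.4849.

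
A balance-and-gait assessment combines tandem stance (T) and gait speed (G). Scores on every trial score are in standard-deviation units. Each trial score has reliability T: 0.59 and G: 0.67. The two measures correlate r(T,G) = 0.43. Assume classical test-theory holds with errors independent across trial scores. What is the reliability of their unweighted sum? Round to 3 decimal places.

Var(T+G) = 2 + 2·[0.43] = 2 + 0.86 = 2.86.
Under uncorrelated errors the observed covariances equal the true-score covariances, so only the own-variance terms attenuate.
True-score variance = [0.59 + 0.67] + 0.86 = 1.26 + 0.86 = 2.12.
Reliability = 2.12 / 2.86 = 0.741.

0.741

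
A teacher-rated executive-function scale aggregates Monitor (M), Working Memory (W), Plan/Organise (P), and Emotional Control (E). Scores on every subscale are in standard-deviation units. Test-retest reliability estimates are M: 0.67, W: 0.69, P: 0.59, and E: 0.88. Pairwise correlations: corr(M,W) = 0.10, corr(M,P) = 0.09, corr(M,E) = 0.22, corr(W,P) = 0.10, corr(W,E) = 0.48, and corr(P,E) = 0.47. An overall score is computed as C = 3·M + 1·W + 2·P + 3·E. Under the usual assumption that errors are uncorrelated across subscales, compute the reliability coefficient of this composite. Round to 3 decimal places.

0.840

Var(C) = 3² + 1 + 2² + 3² + 2·[3·0.10 + 6·0.09 + 9·0.22 + 2·0.10 + 3·0.48 + 6·0.47] = 23 + 14.56 = 37.56.
Under uncorrelated errors the observed covariances equal the true-score covariances, so only the own-variance terms attenuate.
True-score variance = [3²·0.67 + 0.69 + 2²·0.59 + 3²·0.88] + 14.56 = 17 + 14.56 = 31.56.
Reliability = 31.56 / 37.56 = 0.840.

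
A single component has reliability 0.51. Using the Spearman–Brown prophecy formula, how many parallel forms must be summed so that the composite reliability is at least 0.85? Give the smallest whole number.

k ≥ ρ*(1−ρ₁)/(ρ₁(1−ρ*)) = 0.85·0.49 / (0.51·0.15) = 5.444.
Smallest integer k = 6.

6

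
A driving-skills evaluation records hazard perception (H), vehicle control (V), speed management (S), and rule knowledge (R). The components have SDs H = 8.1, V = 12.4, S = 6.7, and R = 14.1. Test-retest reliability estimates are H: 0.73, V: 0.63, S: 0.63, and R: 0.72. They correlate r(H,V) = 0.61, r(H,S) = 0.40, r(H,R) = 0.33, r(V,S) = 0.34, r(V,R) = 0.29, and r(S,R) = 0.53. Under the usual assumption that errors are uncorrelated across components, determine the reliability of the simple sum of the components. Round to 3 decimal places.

Var(H+V+S+R) = 8.1² + 12.4² + 6.7² + 14.1² + 2·[8.1·12.4·0.61 + 8.1·6.7·0.40 + 8.1·14.1·0.33 + 12.4·6.7·0.34 + 12.4·14.1·0.29 + 6.7·14.1·0.53] = 463.07 + 499.371 = 962.441.
Because errors are independent across components, Cov(Tᵢ,Tⱼ) = Cov(Xᵢ,Xⱼ); the off-diagonal part of the true-score variance is the same as above.
True-score variance = [8.1²·0.73 + 12.4²·0.63 + 6.7²·0.63 + 14.1²·0.72] + 499.371 = 316.188 + 499.371 = 815.559.
Reliability = 815.559 / 962.441 = 0.847.

0.847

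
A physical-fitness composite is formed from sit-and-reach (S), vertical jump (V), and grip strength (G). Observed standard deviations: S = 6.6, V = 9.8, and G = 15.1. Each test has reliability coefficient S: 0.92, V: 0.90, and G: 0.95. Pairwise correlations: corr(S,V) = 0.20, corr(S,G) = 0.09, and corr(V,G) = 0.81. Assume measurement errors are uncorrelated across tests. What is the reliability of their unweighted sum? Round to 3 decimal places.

Var(S+V+G) = 6.6² + 9.8² + 15.1² + 2·[6.6·9.8·0.20 + 6.6·15.1·0.09 + 9.8·15.1·0.81] = 367.61 + 283.538 = 651.148.
With uncorrelated errors the cross-covariances are all true-score covariance, so they carry over unchanged; only the diagonal terms shrink to ρᵢσᵢ².
True-score variance = [6.6²·0.92 + 9.8²·0.90 + 15.1²·0.95] + 283.538 = 343.121 + 283.538 = 626.659.
Reliability = 626.659 / 651.148 = 0.962.

0.962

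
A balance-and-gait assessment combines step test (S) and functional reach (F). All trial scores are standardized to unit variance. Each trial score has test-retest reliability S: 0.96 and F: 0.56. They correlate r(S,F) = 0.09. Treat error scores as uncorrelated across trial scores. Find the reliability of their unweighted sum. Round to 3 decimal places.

Var(S+F) = 2 + 2·[0.09] = 2 + 0.18 = 2.18.
Because errors are independent across components, Cov(Tᵢ,Tⱼ) = Cov(Xᵢ,Xⱼ); the off-diagonal part of the true-score variance is the same as above.
True-score variance = [0.96 + 0.56] + 0.18 = 1.52 + 0.18 = 1.7.
Reliability = 1.7 / 2.18 = 0.780.

0.780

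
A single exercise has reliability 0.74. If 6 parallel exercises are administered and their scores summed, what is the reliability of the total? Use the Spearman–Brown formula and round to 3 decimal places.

0.945

ρ_k = kρ / (1 + (k−1)ρ) = 6·0.74 / (1 + 5·0.74) = 4.440 / 4.700 = 0.945.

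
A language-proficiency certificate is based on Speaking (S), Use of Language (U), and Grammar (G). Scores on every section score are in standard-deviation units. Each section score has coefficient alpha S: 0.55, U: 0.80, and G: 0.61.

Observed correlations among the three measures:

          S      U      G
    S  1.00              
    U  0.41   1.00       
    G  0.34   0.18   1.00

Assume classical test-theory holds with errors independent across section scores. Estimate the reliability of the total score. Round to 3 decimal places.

Var(S+U+G) = 3 + 2·[0.41 + 0.34 + 0.18] = 3 + 1.86 = 4.86.
Because errors are independent across components, Cov(Tᵢ,Tⱼ) = Cov(Xᵢ,Xⱼ); the off-diagonal part of the true-score variance is the same as above.
True-score variance = [0.55 + 0.80 + 0.61] + 1.86 = 1.96 + 1.86 = 3.82.
Reliability = 3.82 / 4.86 = 0.786.

0.786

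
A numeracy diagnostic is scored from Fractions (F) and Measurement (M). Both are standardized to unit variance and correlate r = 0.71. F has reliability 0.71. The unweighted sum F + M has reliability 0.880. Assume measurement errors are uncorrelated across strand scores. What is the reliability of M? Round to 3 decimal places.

0.880

Var(F+M) = 2 + 2·0.71 = 3.420.
True-score variance = ρ_F + ρ_M + 2·0.71, so 0.880 = (0.71 + ρ_M + 1.42) / 3.420.
ρ_M = 0.880·3.420 − 0.71 − 1.42 = 0.880.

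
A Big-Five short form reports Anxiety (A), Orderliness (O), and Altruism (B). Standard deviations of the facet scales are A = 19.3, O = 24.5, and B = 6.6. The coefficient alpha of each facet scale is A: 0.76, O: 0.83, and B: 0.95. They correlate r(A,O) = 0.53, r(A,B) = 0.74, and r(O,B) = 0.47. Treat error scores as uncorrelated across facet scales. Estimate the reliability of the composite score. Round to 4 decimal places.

Var(A+O+B) = 19.3² + 24.5² + 6.6² + 2·[19.3·24.5·0.53 + 19.3·6.6·0.74 + 24.5·6.6·0.47] = 1016.3 + 841.741 = 1858.04.
With uncorrelated errors the cross-covariances are all true-score covariance, so they carry over unchanged; only the diagonal terms shrink to ρᵢσᵢ².
True-score variance = [19.3²·0.76 + 24.5²·0.83 + 6.6²·0.95] + 841.741 = 822.682 + 841.741 = 1664.42.
Reliability = 1664.42 / 1858.04 = 0.8958.

0.8958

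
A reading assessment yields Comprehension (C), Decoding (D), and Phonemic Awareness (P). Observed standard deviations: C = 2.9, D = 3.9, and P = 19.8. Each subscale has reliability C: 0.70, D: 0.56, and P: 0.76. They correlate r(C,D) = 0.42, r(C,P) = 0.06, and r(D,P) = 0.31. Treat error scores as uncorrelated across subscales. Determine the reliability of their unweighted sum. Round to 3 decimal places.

0.785

Var(C+D+P) = 2.9² + 3.9² + 19.8² + 2·[2.9·3.9·0.42 + 2.9·19.8·0.06 + 3.9·19.8·0.31] = 415.66 + 64.2672 = 479.927.
Under uncorrelated errors the observed covariances equal the true-score covariances, so only the own-variance terms attenuate.
True-score variance = [2.9²·0.70 + 3.9²·0.56 + 19.8²·0.76] + 64.2672 = 312.355 + 64.2672 = 376.622.
Reliability = 376.622 / 479.927 = 0.785.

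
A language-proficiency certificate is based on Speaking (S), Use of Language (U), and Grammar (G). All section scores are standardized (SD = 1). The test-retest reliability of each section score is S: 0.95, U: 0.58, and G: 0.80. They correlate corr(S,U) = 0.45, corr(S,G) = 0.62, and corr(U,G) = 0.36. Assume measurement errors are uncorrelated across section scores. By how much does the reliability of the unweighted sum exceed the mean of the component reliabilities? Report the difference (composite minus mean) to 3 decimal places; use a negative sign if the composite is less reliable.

0.109

Var(sum) = 3 + 2.86 = 5.86; true-score variance = 2.33 + 2.86 = 5.19; composite reliability = 0.8857.
Mean component reliability = 0.7767.
Difference = 0.8857 − 0.7767 = 0.109.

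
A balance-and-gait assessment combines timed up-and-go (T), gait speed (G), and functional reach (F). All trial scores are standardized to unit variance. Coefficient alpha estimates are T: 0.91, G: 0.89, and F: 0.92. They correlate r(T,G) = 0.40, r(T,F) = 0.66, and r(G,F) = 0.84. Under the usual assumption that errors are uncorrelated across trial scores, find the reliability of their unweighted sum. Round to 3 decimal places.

Var(T+G+F) = 3 + 2·[0.40 + 0.66 + 0.84] = 3 + 3.8 = 6.8.
With uncorrelated errors the cross-covariances are all true-score covariance, so they carry over unchanged; only the diagonal terms shrink to ρᵢσᵢ².
True-score variance = [0.91 + 0.89 + 0.92] + 3.8 = 2.72 + 3.8 = 6.52.
Reliability = 6.52 / 6.8 = 0.959.

0.959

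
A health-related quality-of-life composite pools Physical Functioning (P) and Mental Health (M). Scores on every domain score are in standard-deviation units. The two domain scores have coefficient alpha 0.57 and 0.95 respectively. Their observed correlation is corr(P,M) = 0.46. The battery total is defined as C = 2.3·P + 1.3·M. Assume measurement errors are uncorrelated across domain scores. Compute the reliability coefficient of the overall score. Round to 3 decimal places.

0.758

Var(C) = 2.3² + 1.3² + 2·[2.99·0.46] = 6.98 + 2.7508 = 9.7308.
Under uncorrelated errors the observed covariances equal the true-score covariances, so only the own-variance terms attenuate.
True-score variance = [2.3²·0.57 + 1.3²·0.95] + 2.7508 = 4.6208 + 2.7508 = 7.3716.
Reliability = 7.3716 / 9.7308 = 0.758.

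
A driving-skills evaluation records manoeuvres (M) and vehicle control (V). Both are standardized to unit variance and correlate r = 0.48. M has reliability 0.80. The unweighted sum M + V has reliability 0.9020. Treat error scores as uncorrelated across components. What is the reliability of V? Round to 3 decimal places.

Var(M+V) = 2 + 2·0.48 = 2.960.
True-score variance = ρ_M + ρ_V + 2·0.48, so 0.9020 = (0.80 + ρ_V + 0.96) / 2.960.
ρ_V = 0.9020·2.960 − 0.80 − 0.96 = 0.910.

0.910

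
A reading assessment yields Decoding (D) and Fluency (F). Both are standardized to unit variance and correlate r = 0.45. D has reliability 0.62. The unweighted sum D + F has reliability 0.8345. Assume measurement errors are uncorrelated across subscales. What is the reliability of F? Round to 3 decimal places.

Var(D+F) = 2 + 2·0.45 = 2.900.
True-score variance = ρ_D + ρ_F + 2·0.45, so 0.8345 = (0.62 + ρ_F + 0.90) / 2.900.
ρ_F = 0.8345·2.900 − 0.62 − 0.90 = 0.900.

0.900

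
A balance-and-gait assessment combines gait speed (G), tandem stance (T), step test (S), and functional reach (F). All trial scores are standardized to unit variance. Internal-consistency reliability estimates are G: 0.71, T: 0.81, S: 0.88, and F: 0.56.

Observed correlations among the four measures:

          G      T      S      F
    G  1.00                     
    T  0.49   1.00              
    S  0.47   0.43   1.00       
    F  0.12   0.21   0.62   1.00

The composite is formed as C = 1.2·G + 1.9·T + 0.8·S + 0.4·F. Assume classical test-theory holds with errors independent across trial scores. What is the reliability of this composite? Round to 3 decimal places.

0.888

Var(C) = 1.2² + 1.9² + 0.8² + 0.4² + 2·[2.28·0.49 + 0.96·0.47 + 0.48·0.12 + 1.52·0.43 + 0.76·0.21 + 0.32·0.62] = 5.85 + 5.2752 = 11.1252.
Because errors are independent across components, Cov(Tᵢ,Tⱼ) = Cov(Xᵢ,Xⱼ); the off-diagonal part of the true-score variance is the same as above.
True-score variance = [1.2²·0.71 + 1.9²·0.81 + 0.8²·0.88 + 0.4²·0.56] + 5.2752 = 4.5993 + 5.2752 = 9.8745.
Reliability = 9.8745 / 11.1252 = 0.888.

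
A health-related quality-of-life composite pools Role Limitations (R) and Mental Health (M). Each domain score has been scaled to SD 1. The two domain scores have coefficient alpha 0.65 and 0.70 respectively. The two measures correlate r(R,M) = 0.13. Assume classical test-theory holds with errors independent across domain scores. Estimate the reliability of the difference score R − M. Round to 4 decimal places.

Var(R−M) = 1 + 1 − 2·0.13 = 2 − 0.26 = 1.74.
With uncorrelated errors the cross-covariances are all true-score covariance, so they carry over unchanged; only the diagonal terms shrink to ρᵢσᵢ².
True-score variance = [0.65 + 0.70] − 0.26 = 1.35 − 0.26 = 1.09.
Reliability = 1.09 / 1.74 = 0.6264.

0.6264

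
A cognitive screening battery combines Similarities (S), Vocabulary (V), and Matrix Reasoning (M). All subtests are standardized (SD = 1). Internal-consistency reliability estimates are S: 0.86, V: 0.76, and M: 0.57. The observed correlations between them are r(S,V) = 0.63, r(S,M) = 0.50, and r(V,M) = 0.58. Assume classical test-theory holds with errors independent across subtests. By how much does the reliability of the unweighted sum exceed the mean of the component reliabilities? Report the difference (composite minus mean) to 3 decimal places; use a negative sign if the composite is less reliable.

Var(sum) = 3 + 3.42 = 6.42; true-score variance = 2.19 + 3.42 = 5.61; composite reliability = 0.8738.
Mean component reliability = 0.7300.
Difference = 0.8738 − 0.7300 = 0.144.

0.144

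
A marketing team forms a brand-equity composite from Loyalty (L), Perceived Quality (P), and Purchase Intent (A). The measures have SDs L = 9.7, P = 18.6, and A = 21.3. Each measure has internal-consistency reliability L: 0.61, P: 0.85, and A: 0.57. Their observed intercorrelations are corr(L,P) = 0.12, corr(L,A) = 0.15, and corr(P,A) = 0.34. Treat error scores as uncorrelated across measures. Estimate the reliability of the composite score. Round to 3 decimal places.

0.776

Var(L+P+A) = 9.7² + 18.6² + 21.3² + 2·[9.7·18.6·0.12 + 9.7·21.3·0.15 + 18.6·21.3·0.34] = 893.74 + 374.686 = 1268.43.
Under uncorrelated errors the observed covariances equal the true-score covariances, so only the own-variance terms attenuate.
True-score variance = [9.7²·0.61 + 18.6²·0.85 + 21.3²·0.57] + 374.686 = 610.064 + 374.686 = 984.75.
Reliability = 984.75 / 1268.43 = 0.776.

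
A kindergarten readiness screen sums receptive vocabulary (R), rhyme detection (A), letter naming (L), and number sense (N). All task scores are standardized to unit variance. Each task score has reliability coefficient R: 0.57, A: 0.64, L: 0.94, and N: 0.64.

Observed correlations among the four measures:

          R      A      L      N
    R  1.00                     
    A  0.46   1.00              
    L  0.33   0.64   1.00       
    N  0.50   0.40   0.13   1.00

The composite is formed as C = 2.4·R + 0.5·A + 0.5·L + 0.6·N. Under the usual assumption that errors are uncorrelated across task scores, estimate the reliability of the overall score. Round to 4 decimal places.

0.7441

Var(C) = 2.4² + 0.5² + 0.5² + 0.6² + 2·[1.2·0.46 + 1.2·0.33 + 1.44·0.50 + 0.25·0.64 + 0.3·0.40 + 0.3·0.13] = 6.62 + 3.974 = 10.594.
Under uncorrelated errors the observed covariances equal the true-score covariances, so only the own-variance terms attenuate.
True-score variance = [2.4²·0.57 + 0.5²·0.64 + 0.5²·0.94 + 0.6²·0.64] + 3.974 = 3.9086 + 3.974 = 7.8826.
Reliability = 7.8826 / 10.594 = 0.7441.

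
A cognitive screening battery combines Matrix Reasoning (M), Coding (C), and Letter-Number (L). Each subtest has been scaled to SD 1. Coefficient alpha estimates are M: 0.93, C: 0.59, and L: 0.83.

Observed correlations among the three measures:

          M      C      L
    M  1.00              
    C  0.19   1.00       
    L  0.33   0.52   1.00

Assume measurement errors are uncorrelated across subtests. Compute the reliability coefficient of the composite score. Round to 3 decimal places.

0.872

Var(M+C+L) = 3 + 2·[0.19 + 0.33 + 0.52] = 3 + 2.08 = 5.08.
Because errors are independent across components, Cov(Tᵢ,Tⱼ) = Cov(Xᵢ,Xⱼ); the off-diagonal part of the true-score variance is the same as above.
True-score variance = [0.93 + 0.59 + 0.83] + 2.08 = 2.35 + 2.08 = 4.43.
Reliability = 4.43 / 5.08 = 0.872.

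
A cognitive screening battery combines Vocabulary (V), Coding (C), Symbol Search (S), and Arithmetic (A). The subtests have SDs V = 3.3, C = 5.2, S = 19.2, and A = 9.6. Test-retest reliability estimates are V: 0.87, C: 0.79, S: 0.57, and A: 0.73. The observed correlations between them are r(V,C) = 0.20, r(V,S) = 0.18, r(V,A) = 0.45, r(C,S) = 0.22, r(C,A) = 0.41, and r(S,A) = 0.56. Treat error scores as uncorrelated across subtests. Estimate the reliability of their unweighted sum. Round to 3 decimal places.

0.775

Var(V+C+S+A) = 3.3² + 5.2² + 19.2² + 9.6² + 2·[3.3·5.2·0.20 + 3.3·19.2·0.18 + 3.3·9.6·0.45 + 5.2·19.2·0.22 + 5.2·9.6·0.41 + 19.2·9.6·0.56] = 498.73 + 349.488 = 848.218.
With uncorrelated errors the cross-covariances are all true-score covariance, so they carry over unchanged; only the diagonal terms shrink to ρᵢσᵢ².
True-score variance = [3.3²·0.87 + 5.2²·0.79 + 19.2²·0.57 + 9.6²·0.73] + 349.488 = 308.237 + 349.488 = 657.726.
Reliability = 657.726 / 848.218 = 0.775.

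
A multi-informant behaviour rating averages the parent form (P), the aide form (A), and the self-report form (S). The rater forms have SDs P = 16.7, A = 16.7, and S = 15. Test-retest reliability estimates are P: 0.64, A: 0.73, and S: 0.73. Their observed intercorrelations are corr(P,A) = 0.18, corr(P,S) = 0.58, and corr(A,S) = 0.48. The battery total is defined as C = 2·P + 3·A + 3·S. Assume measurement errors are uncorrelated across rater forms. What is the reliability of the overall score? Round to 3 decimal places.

Var(C) = 2²·16.7² + 3²·16.7² + 3²·15² + 2·[6·16.7·16.7·0.18 + 6·16.7·15·0.58 + 9·16.7·15·0.48] = 5650.57 + 4510.2 = 10160.8.
With uncorrelated errors the cross-covariances are all true-score covariance, so they carry over unchanged; only the diagonal terms shrink to ρᵢσᵢ².
True-score variance = [2²·16.7²·0.64 + 3²·16.7²·0.73 + 3²·15²·0.73] + 4510.2 = 4024.52 + 4510.2 = 8534.72.
Reliability = 8534.72 / 10160.8 = 0.840.

0.840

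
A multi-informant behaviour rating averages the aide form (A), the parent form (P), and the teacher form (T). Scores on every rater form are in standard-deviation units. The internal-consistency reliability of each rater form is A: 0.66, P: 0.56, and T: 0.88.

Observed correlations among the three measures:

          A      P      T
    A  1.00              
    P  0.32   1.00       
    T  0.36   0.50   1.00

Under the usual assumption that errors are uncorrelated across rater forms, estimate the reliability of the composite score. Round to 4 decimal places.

Var(A+P+T) = 3 + 2·[0.32 + 0.36 + 0.50] = 3 + 2.36 = 5.36.
Under uncorrelated errors the observed covariances equal the true-score covariances, so only the own-variance terms attenuate.
True-score variance = [0.66 + 0.56 + 0.88] + 2.36 = 2.1 + 2.36 = 4.46.
Reliability = 4.46 / 5.36 = 0.8321.

0.8321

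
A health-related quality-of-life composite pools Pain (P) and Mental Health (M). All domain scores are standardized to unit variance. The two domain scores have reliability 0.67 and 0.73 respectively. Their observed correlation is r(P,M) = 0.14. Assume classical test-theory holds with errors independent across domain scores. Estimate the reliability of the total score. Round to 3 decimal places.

0.737

Var(P+M) = 2 + 2·[0.14] = 2 + 0.28 = 2.28.
Under uncorrelated errors the observed covariances equal the true-score covariances, so only the own-variance terms attenuate.
True-score variance = [0.67 + 0.73] + 0.28 = 1.4 + 0.28 = 1.68.
Reliability = 1.68 / 2.28 = 0.737.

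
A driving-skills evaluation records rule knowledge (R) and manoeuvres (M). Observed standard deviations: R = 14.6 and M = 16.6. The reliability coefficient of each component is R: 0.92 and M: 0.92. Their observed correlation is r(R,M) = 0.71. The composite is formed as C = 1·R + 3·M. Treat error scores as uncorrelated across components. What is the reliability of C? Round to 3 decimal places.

Var(C) = 14.6² + 3²·16.6² + 2·[3·14.6·16.6·0.71] = 2693.2 + 1032.45 = 3725.65.
With uncorrelated errors the cross-covariances are all true-score covariance, so they carry over unchanged; only the diagonal terms shrink to ρᵢσᵢ².
True-score variance = [14.6²·0.92 + 3²·16.6²·0.92] + 1032.45 = 2477.74 + 1032.45 = 3510.2.
Reliability = 3510.2 / 3725.65 = 0.942.

0.942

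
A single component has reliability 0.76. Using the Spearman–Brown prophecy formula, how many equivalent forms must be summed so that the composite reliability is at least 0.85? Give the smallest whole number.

k ≥ ρ*(1−ρ₁)/(ρ₁(1−ρ*)) = 0.85·0.24 / (0.76·0.15) = 1.789.
Smallest integer k = 2.

2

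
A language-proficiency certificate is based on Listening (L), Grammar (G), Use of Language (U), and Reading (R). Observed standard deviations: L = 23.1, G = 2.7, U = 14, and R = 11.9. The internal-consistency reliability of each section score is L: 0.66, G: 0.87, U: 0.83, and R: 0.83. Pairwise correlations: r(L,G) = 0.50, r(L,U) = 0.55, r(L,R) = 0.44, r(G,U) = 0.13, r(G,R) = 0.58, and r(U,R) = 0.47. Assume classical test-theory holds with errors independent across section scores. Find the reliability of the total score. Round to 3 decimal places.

0.862

Var(L+G+U+R) = 23.1² + 2.7² + 14² + 11.9² + 2·[23.1·2.7·0.50 + 23.1·14·0.55 + 23.1·11.9·0.44 + 2.7·14·0.13 + 2.7·11.9·0.58 + 14·11.9·0.47] = 878.51 + 863.716 = 1742.23.
Because errors are independent across components, Cov(Tᵢ,Tⱼ) = Cov(Xᵢ,Xⱼ); the off-diagonal part of the true-score variance is the same as above.
True-score variance = [23.1²·0.66 + 2.7²·0.87 + 14²·0.83 + 11.9²·0.83] + 863.716 = 638.741 + 863.716 = 1502.46.
Reliability = 1502.46 / 1742.23 = 0.862.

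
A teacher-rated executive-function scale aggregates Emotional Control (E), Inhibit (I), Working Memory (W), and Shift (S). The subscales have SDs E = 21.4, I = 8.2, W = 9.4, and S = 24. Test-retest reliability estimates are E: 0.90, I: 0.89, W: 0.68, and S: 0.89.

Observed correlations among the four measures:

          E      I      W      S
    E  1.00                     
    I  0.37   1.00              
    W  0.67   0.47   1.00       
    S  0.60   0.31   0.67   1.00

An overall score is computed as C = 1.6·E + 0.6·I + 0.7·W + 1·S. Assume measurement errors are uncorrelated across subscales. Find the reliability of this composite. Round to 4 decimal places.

0.9444

Var(C) = 1.6²·21.4² + 0.6²·8.2² + 0.7²·9.4² + 24² + 2·[0.96·21.4·8.2·0.37 + 1.12·21.4·9.4·0.67 + 1.6·21.4·24·0.60 + 0.42·8.2·9.4·0.47 + 0.6·8.2·24·0.31 + 0.7·9.4·24·0.67] = 1815.88 + 1727.93 = 3543.81.
Because errors are independent across components, Cov(Tᵢ,Tⱼ) = Cov(Xᵢ,Xⱼ); the off-diagonal part of the true-score variance is the same as above.
True-score variance = [1.6²·21.4²·0.90 + 0.6²·8.2²·0.89 + 0.7²·9.4²·0.68 + 24²·0.89] + 1727.93 = 1618.77 + 1727.93 = 3346.69.
Reliability = 3346.69 / 3543.81 = 0.9444.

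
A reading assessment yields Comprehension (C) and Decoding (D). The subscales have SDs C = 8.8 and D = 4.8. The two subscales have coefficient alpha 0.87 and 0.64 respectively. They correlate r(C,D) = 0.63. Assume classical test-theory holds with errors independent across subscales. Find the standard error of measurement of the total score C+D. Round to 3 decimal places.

Var(total) = 100.48 + 53.2224 = 153.702.
True-score variance = 82.1184 + 53.2224 = 135.341, so reliability = 0.8805.
Error variance = 153.702 − 135.341 = 18.3616; SEM = √18.3616 = 4.285.

4.285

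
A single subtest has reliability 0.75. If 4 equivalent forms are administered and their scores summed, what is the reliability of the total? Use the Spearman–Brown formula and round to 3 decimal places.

0.923

ρ_k = kρ / (1 + (k−1)ρ) = 4·0.75 / (1 + 3·0.75) = 3.000 / 3.250 = 0.923.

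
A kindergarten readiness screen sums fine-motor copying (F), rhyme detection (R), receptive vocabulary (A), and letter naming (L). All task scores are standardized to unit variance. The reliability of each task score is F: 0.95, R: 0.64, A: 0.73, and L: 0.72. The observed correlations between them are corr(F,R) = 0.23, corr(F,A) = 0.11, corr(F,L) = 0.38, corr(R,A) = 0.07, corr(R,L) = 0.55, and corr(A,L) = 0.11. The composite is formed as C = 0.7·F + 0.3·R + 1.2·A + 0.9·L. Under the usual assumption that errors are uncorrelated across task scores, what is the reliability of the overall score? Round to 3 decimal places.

0.839

Var(C) = 0.7² + 0.3² + 1.2² + 0.9² + 2·[0.21·0.23 + 0.84·0.11 + 0.63·0.38 + 0.36·0.07 + 0.27·0.55 + 1.08·0.11] = 2.83 + 1.3452 = 4.1752.
Under uncorrelated errors the observed covariances equal the true-score covariances, so only the own-variance terms attenuate.
True-score variance = [0.7²·0.95 + 0.3²·0.64 + 1.2²·0.73 + 0.9²·0.72] + 1.3452 = 2.1575 + 1.3452 = 3.5027.
Reliability = 3.5027 / 4.1752 = 0.839.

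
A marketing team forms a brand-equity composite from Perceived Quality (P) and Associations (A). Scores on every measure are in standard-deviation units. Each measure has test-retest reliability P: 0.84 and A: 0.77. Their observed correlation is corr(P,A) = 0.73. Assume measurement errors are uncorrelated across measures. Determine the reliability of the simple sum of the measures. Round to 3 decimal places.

0.887

Var(P+A) = 2 + 2·[0.73] = 2 + 1.46 = 3.46.
With uncorrelated errors the cross-covariances are all true-score covariance, so they carry over unchanged; only the diagonal terms shrink to ρᵢσᵢ².
True-score variance = [0.84 + 0.77] + 1.46 = 1.61 + 1.46 = 3.07.
Reliability = 3.07 / 3.46 = 0.887.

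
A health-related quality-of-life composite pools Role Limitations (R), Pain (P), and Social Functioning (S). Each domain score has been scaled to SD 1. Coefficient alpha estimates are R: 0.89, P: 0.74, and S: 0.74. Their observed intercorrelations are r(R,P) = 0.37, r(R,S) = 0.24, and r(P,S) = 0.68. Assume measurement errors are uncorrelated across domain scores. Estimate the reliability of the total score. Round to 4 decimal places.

0.8871

Var(R+P+S) = 3 + 2·[0.37 + 0.24 + 0.68] = 3 + 2.58 = 5.58.
With uncorrelated errors the cross-covariances are all true-score covariance, so they carry over unchanged; only the diagonal terms shrink to ρᵢσᵢ².
True-score variance = [0.89 + 0.74 + 0.74] + 2.58 = 2.37 + 2.58 = 4.95.
Reliability = 4.95 / 5.58 = 0.8871.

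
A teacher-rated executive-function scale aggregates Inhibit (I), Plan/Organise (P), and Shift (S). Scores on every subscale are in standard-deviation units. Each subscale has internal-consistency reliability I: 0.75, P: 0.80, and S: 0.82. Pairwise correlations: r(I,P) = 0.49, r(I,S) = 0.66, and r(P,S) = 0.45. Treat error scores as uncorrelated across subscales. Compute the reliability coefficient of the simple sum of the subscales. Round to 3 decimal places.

0.898

Var(I+P+S) = 3 + 2·[0.49 + 0.66 + 0.45] = 3 + 3.2 = 6.2.
Because errors are independent across components, Cov(Tᵢ,Tⱼ) = Cov(Xᵢ,Xⱼ); the off-diagonal part of the true-score variance is the same as above.
True-score variance = [0.75 + 0.80 + 0.82] + 3.2 = 2.37 + 3.2 = 5.57.
Reliability = 5.57 / 6.2 = 0.898.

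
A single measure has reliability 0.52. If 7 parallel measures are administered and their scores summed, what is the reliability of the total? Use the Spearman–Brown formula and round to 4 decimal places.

ρ_k = kρ / (1 + (k−1)ρ) = 7·0.52 / (1 + 6·0.52) = 3.640 / 4.120 = 0.8835.

0.8835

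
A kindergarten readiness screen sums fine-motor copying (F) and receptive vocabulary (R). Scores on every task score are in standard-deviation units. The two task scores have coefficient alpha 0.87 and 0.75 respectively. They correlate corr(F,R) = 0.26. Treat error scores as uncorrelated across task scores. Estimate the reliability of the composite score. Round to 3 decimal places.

Var(F+R) = 2 + 2·[0.26] = 2 + 0.52 = 2.52.
Under uncorrelated errors the observed covariances equal the true-score covariances, so only the own-variance terms attenuate.
True-score variance = [0.87 + 0.75] + 0.52 = 1.62 + 0.52 = 2.14.
Reliability = 2.14 / 2.52 = 0.849.

0.849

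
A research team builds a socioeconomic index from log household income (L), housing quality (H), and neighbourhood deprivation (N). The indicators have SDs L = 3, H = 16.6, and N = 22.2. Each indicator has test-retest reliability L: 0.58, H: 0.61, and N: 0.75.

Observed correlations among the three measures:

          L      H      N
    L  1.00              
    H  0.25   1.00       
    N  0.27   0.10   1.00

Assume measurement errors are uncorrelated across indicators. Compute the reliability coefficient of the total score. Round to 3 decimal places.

Var(L+H+N) = 3² + 16.6² + 22.2² + 2·[3·16.6·0.25 + 3·22.2·0.27 + 16.6·22.2·0.10] = 777.4 + 134.568 = 911.968.
Because errors are independent across components, Cov(Tᵢ,Tⱼ) = Cov(Xᵢ,Xⱼ); the off-diagonal part of the true-score variance is the same as above.
True-score variance = [3²·0.58 + 16.6²·0.61 + 22.2²·0.75] + 134.568 = 542.942 + 134.568 = 677.51.
Reliability = 677.51 / 911.968 = 0.743.

0.743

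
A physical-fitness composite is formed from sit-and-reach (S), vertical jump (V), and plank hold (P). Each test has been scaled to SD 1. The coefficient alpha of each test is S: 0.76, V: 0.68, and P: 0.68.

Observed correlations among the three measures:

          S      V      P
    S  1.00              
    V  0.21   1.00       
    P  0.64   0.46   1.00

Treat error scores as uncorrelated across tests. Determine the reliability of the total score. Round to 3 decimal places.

0.843

Var(S+V+P) = 3 + 2·[0.21 + 0.64 + 0.46] = 3 + 2.62 = 5.62.
Under uncorrelated errors the observed covariances equal the true-score covariances, so only the own-variance terms attenuate.
True-score variance = [0.76 + 0.68 + 0.68] + 2.62 = 2.12 + 2.62 = 4.74.
Reliability = 4.74 / 5.62 = 0.843.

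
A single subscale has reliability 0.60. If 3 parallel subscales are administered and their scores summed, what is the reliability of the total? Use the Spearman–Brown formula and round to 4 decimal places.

0.8182

ρ_k = kρ / (1 + (k−1)ρ) = 3·0.60 / (1 + 2·0.60) = 1.800 / 2.200 = 0.8182.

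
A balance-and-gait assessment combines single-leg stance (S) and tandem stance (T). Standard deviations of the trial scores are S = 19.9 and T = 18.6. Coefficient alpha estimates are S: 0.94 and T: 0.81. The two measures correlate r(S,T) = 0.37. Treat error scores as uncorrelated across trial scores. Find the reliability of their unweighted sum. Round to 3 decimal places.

0.912

Var(S+T) = 19.9² + 18.6² + 2·[19.9·18.6·0.37] = 741.97 + 273.904 = 1015.87.
With uncorrelated errors the cross-covariances are all true-score covariance, so they carry over unchanged; only the diagonal terms shrink to ρᵢσᵢ².
True-score variance = [19.9²·0.94 + 18.6²·0.81] + 273.904 = 652.477 + 273.904 = 926.381.
Reliability = 926.381 / 1015.87 = 0.912.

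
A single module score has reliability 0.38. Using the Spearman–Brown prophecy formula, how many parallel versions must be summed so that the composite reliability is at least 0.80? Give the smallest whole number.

k ≥ ρ*(1−ρ₁)/(ρ₁(1−ρ*)) = 0.80·0.62 / (0.38·0.20) = 6.526.
Smallest integer k = 7.

7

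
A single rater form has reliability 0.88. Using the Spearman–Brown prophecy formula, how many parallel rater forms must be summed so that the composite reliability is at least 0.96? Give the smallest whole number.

4

k ≥ ρ*(1−ρ₁)/(ρ₁(1−ρ*)) = 0.96·0.12 / (0.88·0.04) = 3.273.
Smallest integer k = 4.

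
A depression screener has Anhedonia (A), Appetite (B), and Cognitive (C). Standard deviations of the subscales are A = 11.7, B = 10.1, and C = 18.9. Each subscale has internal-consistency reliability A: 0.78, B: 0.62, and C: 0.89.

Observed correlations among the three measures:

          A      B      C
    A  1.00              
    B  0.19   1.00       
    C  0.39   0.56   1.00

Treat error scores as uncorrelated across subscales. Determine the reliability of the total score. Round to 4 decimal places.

Var(A+B+C) = 11.7² + 10.1² + 18.9² + 2·[11.7·10.1·0.19 + 11.7·18.9·0.39 + 10.1·18.9·0.56] = 596.11 + 431.183 = 1027.29.
Because errors are independent across components, Cov(Tᵢ,Tⱼ) = Cov(Xᵢ,Xⱼ); the off-diagonal part of the true-score variance is the same as above.
True-score variance = [11.7²·0.78 + 10.1²·0.62 + 18.9²·0.89] + 431.183 = 487.937 + 431.183 = 919.12.
Reliability = 919.12 / 1027.29 = 0.8947.

0.8947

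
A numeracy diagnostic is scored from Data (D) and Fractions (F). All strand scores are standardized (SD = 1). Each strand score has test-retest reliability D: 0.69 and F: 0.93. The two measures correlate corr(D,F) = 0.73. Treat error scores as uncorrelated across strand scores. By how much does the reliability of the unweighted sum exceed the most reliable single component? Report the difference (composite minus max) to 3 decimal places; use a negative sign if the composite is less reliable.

-0.040

Var(sum) = 2 + 1.46 = 3.46; true-score variance = 1.62 + 1.46 = 3.08; composite reliability = 0.8902.
Max component reliability = 0.9300.
Difference = 0.8902 − 0.9300 = -0.040.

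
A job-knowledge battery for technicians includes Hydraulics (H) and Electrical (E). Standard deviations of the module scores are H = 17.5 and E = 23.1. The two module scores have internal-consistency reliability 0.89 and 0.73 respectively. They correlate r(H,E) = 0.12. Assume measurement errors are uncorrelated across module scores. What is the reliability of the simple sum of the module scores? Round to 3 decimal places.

Var(H+E) = 17.5² + 23.1² + 2·[17.5·23.1·0.12] = 839.86 + 97.02 = 936.88.
Because errors are independent across components, Cov(Tᵢ,Tⱼ) = Cov(Xᵢ,Xⱼ); the off-diagonal part of the true-score variance is the same as above.
True-score variance = [17.5²·0.89 + 23.1²·0.73] + 97.02 = 662.098 + 97.02 = 759.118.
Reliability = 759.118 / 936.88 = 0.810.

0.810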